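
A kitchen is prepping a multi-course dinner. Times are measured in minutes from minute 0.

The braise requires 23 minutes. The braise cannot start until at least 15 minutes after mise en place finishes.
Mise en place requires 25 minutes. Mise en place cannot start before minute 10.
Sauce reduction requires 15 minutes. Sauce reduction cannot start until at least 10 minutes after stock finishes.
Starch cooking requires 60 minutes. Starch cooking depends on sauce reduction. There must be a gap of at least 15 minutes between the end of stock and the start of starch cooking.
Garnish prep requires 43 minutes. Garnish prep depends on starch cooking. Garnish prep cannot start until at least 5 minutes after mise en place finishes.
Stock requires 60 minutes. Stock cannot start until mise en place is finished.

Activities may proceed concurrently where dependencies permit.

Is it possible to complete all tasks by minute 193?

After its own release at minute 10, mise en place can start at minute 10 and finishes at minute 35.
After mise en place (finishes minute 35, plus 15-minute gap → minute 50), the braise can start at minute 50 and finishes at minute 73.
Stock waits on mise en place (finishes minute 35), so it starts at minute 35 and finishes at 35 + 60 = minute 95.
Sauce reduction cannot begin until stock (finishes minute 95, plus 10-minute gap → minute 105). It runs from minute 105 to 105 + 15 = minute 120.
For starch cooking: sauce reduction (finishes minute 120); stock (finishes minute 95, plus 15-minute gap → minute 110). Taking the maximum gives a start of minute 120, and it finishes at 120 + 60 = minute 180.
Garnish prep cannot start until starch cooking (finishes minute 180); mise en place (finishes minute 35, plus 5-minute gap → minute 40). The controlling bound is minute 180, so garnish prep finishes at 180 + 43 = minute 223.
The earliest everything can be done is minute 223, which is after the deadline of 193, so it is not possible.

No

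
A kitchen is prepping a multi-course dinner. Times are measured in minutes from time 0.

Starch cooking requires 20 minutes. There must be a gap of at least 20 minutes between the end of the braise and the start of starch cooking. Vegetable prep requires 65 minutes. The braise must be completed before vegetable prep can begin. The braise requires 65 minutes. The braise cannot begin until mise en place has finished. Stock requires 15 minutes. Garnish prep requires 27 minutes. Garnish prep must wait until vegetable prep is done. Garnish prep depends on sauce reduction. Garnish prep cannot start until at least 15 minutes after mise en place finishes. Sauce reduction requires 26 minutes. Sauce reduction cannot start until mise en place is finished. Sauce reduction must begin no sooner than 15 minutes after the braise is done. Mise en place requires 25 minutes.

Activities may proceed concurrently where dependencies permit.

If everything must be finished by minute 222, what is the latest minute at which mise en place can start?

Nothing follows garnish prep; the deadline of minute 222 is its only limit. It must start by 222 − 27 = minute 195.
Since garnish prep (must start by minute 195) depends on it, vegetable prep must finish by minute 195. Backing off its 65-minute duration gives a latest start of minute 130.
Since garnish prep (must start by minute 195) depends on it, sauce reduction must finish by minute 195. Backing off its 26-minute duration gives a latest start of minute 169.
To finish by minute 222, starch cooking (duration 20) must start no later than minute 202.
The braise must finish in time for vegetable prep (must start by minute 130); sauce reduction (must start by minute 169, minus 15-minute gap → minute 154); starch cooking (must start by minute 202, minus 20-minute gap → minute 182). The tightest is minute 130, so the braise must start by 130 − 65 = minute 65.
Mise en place has several dependents: the braise (must start by minute 65); sauce reduction (must start by minute 169); garnish prep (must start by minute 195, minus 15-minute gap → minute 180). The earliest of those limits is minute 65, so mise en place must start by 65 − 25 = minute 40.

40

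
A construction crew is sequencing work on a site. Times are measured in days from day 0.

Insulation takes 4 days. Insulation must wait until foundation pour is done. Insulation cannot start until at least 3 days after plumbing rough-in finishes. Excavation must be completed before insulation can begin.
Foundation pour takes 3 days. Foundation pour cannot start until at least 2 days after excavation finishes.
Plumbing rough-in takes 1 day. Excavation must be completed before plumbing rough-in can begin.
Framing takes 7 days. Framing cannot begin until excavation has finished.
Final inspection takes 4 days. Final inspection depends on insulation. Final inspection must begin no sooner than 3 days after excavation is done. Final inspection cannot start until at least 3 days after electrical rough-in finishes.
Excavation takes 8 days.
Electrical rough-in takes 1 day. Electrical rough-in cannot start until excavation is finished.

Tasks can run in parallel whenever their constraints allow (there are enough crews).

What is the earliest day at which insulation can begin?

13

Excavation can start immediately at day 0; it finishes at day 8.
Plumbing rough-in waits on excavation (finishes day 8), so it starts at day 8 and finishes at 8 + 1 = day 9.
Foundation pour waits on excavation (finishes day 8, plus 2-day gap → day 10), so it starts at day 10 and finishes at 10 + 3 = day 13.
Insulation waits on foundation pour (finishes day 13); plumbing rough-in (finishes day 9, plus 3-day gap → day 12); excavation (finishes day 8). The latest of these is day 13, which is the earliest insulation can start.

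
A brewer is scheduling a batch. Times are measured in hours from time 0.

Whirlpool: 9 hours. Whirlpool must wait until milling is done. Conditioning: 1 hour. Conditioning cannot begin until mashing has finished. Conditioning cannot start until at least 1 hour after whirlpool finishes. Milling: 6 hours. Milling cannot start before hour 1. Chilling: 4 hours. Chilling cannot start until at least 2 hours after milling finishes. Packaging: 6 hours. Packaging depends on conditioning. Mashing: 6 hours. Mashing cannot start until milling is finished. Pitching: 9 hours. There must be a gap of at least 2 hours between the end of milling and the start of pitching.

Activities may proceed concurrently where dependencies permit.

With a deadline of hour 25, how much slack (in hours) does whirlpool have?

1

Milling waits on its own release at hour 1, so it starts at hour 1 and finishes at 1 + 6 = hour 7.
Whirlpool waits on milling (finishes hour 7), so it starts at hour 7 and finishes at 7 + 9 = hour 16.

Working backward from the deadline:
Packaging has no dependents, so it just needs to finish by hour 25. Starting by 25 − 6 = hour 19 achieves that.
Conditioning must finish before packaging (must start by hour 19). With a 1-hour duration, conditioning must start by 19 − 1 = hour 18.
Whirlpool feeds into conditioning (must start by hour 18, minus 1-hour gap → hour 17); so whirlpool must finish by hour 17 and therefore start by hour 8.
So whirlpool can start as early as hour 7 and as late as hour 8, giving 8 − 7 = 1 hour of slack.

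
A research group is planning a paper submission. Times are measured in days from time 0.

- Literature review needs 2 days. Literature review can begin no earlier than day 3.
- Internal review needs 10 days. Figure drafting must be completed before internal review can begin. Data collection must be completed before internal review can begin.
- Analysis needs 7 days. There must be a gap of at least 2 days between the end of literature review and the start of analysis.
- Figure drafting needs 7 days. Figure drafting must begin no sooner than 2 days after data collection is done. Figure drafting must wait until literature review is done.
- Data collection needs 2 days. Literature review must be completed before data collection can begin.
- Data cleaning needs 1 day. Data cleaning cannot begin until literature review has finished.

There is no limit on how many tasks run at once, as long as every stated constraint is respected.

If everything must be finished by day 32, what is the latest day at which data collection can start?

Internal review has no dependents, so it just needs to finish by day 32. Starting by 32 − 10 = day 22 achieves that.
Figure drafting must finish before internal review (must start by day 22). With a 7-day duration, figure drafting must start by 22 − 7 = day 15.
Data collection must finish in time for figure drafting (must start by day 15, minus 2-day gap → day 13); internal review (must start by day 22). The tightest is day 13, so data collection must start by 13 − 2 = day 11.

11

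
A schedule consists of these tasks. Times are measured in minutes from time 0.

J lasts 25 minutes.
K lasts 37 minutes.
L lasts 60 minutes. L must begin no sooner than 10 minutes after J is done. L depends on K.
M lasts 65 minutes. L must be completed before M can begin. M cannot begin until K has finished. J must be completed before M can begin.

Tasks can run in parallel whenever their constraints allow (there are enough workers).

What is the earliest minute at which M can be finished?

K has no prerequisites, so it starts at minute 0 and finishes at minute 37.
J can start immediately at minute 0; it finishes at minute 25.
For L: J (finishes minute 25, plus 10-minute gap → minute 35); K (finishes minute 37). Taking the maximum gives a start of minute 37, and it finishes at 37 + 60 = minute 97.
M cannot start until L (finishes minute 97); K (finishes minute 37); J (finishes minute 25). The controlling bound is minute 97, so M finishes at 97 + 65 = minute 162.

162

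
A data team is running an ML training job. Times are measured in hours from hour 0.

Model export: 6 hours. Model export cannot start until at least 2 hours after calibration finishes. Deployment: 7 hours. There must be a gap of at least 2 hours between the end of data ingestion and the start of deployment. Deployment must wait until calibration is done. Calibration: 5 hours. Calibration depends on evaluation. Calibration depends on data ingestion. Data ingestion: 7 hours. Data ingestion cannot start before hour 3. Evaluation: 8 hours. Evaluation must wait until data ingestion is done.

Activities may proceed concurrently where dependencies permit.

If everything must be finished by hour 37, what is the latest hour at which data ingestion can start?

9

Model export has no dependents, so it just needs to finish by hour 37. Starting by 37 − 6 = hour 31 achieves that.
To finish by hour 37, deployment (duration 7) must start no later than hour 30.
Calibration has several dependents: model export (must start by hour 31, minus 2-hour gap → hour 29); deployment (must start by hour 30). The earliest of those limits is hour 29, so calibration must start by 29 − 5 = hour 24.
Evaluation must finish before calibration (must start by hour 24). With an 8-hour duration, evaluation must start by 24 − 8 = hour 16.
For data ingestion: evaluation (must start by hour 16); calibration (must start by hour 24); deployment (must start by hour 30, minus 2-hour gap → hour 28). The most restrictive is hour 16; with a 7-hour duration, data ingestion must start by hour 9.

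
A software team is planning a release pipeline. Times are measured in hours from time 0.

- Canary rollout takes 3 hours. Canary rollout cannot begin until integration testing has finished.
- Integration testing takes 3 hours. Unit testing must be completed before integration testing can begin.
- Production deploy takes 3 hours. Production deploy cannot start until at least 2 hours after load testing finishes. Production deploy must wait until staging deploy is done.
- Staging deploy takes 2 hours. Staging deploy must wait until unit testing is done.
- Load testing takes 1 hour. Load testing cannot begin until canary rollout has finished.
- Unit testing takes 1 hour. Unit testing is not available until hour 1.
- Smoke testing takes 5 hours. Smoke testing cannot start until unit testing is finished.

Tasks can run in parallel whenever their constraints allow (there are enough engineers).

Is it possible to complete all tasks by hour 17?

Unit testing cannot begin until its own release at hour 1. It runs from hour 1 to 1 + 1 = hour 2.
After unit testing (finishes hour 2), smoke testing can start at hour 2 and finishes at hour 7.
After unit testing (finishes hour 2), staging deploy can start at hour 2 and finishes at hour 4.
Integration testing cannot begin until unit testing (finishes hour 2). It runs from hour 2 to 2 + 3 = hour 5.
After integration testing (finishes hour 5), canary rollout can start at hour 5 and finishes at hour 8.
Load testing cannot begin until canary rollout (finishes hour 8). It runs from hour 8 to 8 + 1 = hour 9.
Production deploy has to wait for load testing (finishes hour 9, plus 2-hour gap → hour 11); staging deploy (finishes hour 4). The latest of these is hour 11, so production deploy runs hour 11 to 11 + 3 = hour 14.
Every task is finished by hour 14, which is no later than the deadline of 17, so the schedule is feasible.

Yes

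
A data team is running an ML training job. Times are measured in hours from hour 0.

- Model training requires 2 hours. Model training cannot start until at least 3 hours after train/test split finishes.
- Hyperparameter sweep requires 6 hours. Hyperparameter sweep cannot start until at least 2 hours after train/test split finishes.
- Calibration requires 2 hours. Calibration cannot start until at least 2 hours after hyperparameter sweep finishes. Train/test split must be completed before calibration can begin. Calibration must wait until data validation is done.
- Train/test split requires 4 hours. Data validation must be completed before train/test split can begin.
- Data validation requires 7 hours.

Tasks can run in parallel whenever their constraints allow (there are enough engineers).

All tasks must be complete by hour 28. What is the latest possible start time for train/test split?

Calibration has no dependents, so it just needs to finish by hour 28. Starting by 28 − 2 = hour 26 achieves that.
Hyperparameter sweep feeds into calibration (must start by hour 26, minus 2-hour gap → hour 24); so hyperparameter sweep must finish by hour 24 and therefore start by hour 18.
To finish by hour 28, model training (duration 2) must start no later than hour 26.
Train/test split must finish in time for hyperparameter sweep (must start by hour 18, minus 2-hour gap → hour 16); model training (must start by hour 26, minus 3-hour gap → hour 23); calibration (must start by hour 26). The tightest is hour 16, so train/test split must start by 16 − 4 = hour 12.

12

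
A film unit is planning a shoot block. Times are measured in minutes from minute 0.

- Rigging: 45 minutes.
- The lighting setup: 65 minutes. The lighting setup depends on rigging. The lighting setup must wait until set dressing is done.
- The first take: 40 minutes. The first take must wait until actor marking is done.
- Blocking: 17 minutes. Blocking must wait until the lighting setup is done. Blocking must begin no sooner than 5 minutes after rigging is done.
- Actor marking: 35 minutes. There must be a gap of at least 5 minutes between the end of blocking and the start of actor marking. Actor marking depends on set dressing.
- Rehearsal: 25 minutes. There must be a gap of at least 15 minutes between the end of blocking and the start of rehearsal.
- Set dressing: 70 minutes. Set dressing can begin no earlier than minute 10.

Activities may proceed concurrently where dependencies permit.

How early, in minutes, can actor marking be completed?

Set dressing waits on its own release at minute 10, so it starts at minute 10 and finishes at 10 + 70 = minute 80.
Rigging has no prerequisites, so it starts at minute 0 and finishes at minute 45.
The lighting setup has to wait for rigging (finishes minute 45); set dressing (finishes minute 80). The latest of these is minute 80, so the lighting setup runs minute 80 to 80 + 65 = minute 145.
Blocking needs all of the lighting setup (finishes minute 145); rigging (finishes minute 45, plus 5-minute gap → minute 50). That puts its earliest start at minute 145; it finishes at 145 + 17 = minute 162.
Actor marking needs all of blocking (finishes minute 162, plus 5-minute gap → minute 167); set dressing (finishes minute 80). That puts its earliest start at minute 167; it finishes at 167 + 35 = minute 202.

202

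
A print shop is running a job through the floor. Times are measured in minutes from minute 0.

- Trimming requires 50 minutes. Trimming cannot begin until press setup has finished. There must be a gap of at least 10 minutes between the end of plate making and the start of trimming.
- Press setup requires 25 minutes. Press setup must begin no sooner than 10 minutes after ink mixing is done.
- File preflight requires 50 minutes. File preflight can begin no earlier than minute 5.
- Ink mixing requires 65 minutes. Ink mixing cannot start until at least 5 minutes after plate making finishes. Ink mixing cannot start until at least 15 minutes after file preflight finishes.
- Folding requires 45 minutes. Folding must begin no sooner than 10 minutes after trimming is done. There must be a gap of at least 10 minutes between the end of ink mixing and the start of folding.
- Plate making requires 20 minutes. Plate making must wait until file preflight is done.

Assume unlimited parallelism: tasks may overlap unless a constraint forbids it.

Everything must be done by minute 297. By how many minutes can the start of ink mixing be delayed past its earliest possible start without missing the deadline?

File preflight cannot begin until its own release at minute 5. It runs from minute 5 to 5 + 50 = minute 55.
Plate making cannot begin until file preflight (finishes minute 55). It runs from minute 55 to 55 + 20 = minute 75.
Ink mixing needs all of plate making (finishes minute 75, plus 5-minute gap → minute 80); file preflight (finishes minute 55, plus 15-minute gap → minute 70). That puts its earliest start at minute 80; it finishes at 80 + 65 = minute 145.

Working backward from the deadline:
Folding has no dependents, so it just needs to finish by minute 297. Starting by 297 − 45 = minute 252 achieves that.
Since folding (must start by minute 252, minus 10-minute gap → minute 242) depends on it, trimming must finish by minute 242. Backing off its 50-minute duration gives a latest start of minute 192.
Press setup feeds into trimming (must start by minute 192); so press setup must finish by minute 192 and therefore start by minute 167.
Ink mixing has several dependents: press setup (must start by minute 167, minus 10-minute gap → minute 157); folding (must start by minute 252, minus 10-minute gap → minute 242). The earliest of those limits is minute 157, so ink mixing must start by 157 − 65 = minute 92.
So ink mixing can start as early as minute 80 and as late as minute 92, giving 92 − 80 = 12 minutes of slack.

12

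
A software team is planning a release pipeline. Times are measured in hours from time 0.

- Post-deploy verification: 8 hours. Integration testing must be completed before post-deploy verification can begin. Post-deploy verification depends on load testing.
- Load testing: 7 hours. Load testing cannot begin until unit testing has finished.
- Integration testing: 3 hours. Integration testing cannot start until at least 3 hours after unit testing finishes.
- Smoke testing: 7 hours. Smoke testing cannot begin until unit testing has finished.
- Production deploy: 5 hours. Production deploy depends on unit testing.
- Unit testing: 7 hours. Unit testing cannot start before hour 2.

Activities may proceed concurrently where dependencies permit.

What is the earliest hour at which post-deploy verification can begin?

Unit testing waits on its own release at hour 2, so it starts at hour 2 and finishes at 2 + 7 = hour 9.
Load testing waits on unit testing (finishes hour 9), so it starts at hour 9 and finishes at 9 + 7 = hour 16.
Integration testing cannot begin until unit testing (finishes hour 9, plus 3-hour gap → hour 12). It runs from hour 12 to 12 + 3 = hour 15.
Post-deploy verification waits on integration testing (finishes hour 15); load testing (finishes hour 16). The latest of these is hour 16, which is the earliest post-deploy verification can start.

16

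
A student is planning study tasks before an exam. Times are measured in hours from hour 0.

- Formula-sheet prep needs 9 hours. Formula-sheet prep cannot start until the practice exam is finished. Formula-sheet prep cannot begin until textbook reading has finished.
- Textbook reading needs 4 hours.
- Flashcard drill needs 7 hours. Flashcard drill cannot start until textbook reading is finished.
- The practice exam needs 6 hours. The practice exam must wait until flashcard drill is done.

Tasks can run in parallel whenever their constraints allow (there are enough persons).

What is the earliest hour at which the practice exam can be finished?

Textbook reading can start immediately at hour 0; it finishes at hour 4.
Flashcard drill cannot begin until textbook reading (finishes hour 4). It runs from hour 4 to 4 + 7 = hour 11.
After flashcard drill (finishes hour 11), the practice exam can start at hour 11 and finishes at hour 17.

17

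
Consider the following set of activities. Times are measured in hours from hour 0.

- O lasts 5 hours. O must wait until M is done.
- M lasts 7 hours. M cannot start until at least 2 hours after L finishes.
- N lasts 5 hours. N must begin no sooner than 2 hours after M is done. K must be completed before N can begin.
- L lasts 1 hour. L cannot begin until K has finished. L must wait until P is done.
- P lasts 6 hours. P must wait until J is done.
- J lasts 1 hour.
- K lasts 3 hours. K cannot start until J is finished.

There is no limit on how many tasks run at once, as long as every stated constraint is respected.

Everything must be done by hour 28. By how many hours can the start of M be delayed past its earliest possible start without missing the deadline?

J can start immediately at hour 0; it finishes at hour 1.
P cannot begin until J (finishes hour 1). It runs from hour 1 to 1 + 6 = hour 7.
After J (finishes hour 1), K can start at hour 1 and finishes at hour 4.
L needs all of K (finishes hour 4); P (finishes hour 7). That puts its earliest start at hour 7; it finishes at 7 + 1 = hour 8.
M cannot begin until L (finishes hour 8, plus 2-hour gap → hour 10). It runs from hour 10 to 10 + 7 = hour 17.

Working backward from the deadline:
N has no dependents, so it just needs to finish by hour 28. Starting by 28 − 5 = hour 23 achieves that.
O must finish by hour 28; it takes 5 hours, so it must start by 28 − 5 = hour 23.
M feeds N (must start by hour 23, minus 2-hour gap → hour 21); O (must start by hour 23). Taking the minimum, M must finish by hour 21 and start by 21 − 7 = hour 14.
So M can start as early as hour 10 and as late as hour 14, giving 14 − 10 = 4 hours of slack.

4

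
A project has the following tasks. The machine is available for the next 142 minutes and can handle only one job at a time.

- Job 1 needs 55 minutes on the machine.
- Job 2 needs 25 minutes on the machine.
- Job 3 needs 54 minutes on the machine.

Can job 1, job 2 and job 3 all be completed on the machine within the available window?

Yes

Running back to back, the jobs need 55 + 25 + 54 = 134 minutes on the machine.
Since 134 ≤ 142, they fit within the window.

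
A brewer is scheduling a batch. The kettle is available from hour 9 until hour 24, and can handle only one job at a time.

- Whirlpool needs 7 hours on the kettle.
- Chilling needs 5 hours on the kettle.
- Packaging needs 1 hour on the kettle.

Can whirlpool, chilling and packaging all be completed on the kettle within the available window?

The kettle window is 24 − 9 = 15 hours.
Running back to back, the jobs need 7 + 5 + 1 = 13 hours on the kettle.
Since 13 ≤ 15, they fit within the window.

Yes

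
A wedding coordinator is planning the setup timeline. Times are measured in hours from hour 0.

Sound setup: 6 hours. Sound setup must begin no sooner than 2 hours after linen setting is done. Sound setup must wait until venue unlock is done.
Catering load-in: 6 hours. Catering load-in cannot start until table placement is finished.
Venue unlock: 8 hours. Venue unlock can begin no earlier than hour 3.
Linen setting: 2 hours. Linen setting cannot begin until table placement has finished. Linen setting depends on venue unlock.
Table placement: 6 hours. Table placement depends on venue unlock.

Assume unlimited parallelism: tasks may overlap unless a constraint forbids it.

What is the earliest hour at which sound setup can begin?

21

Venue unlock waits on its own release at hour 3, so it starts at hour 3 and finishes at 3 + 8 = hour 11.
After venue unlock (finishes hour 11), table placement can start at hour 11 and finishes at hour 17.
For linen setting: table placement (finishes hour 17); venue unlock (finishes hour 11). Taking the maximum gives a start of hour 17, and it finishes at 17 + 2 = hour 19.
Sound setup waits on linen setting (finishes hour 19, plus 2-hour gap → hour 21); venue unlock (finishes hour 11). The latest of these is hour 21, which is the earliest sound setup can start.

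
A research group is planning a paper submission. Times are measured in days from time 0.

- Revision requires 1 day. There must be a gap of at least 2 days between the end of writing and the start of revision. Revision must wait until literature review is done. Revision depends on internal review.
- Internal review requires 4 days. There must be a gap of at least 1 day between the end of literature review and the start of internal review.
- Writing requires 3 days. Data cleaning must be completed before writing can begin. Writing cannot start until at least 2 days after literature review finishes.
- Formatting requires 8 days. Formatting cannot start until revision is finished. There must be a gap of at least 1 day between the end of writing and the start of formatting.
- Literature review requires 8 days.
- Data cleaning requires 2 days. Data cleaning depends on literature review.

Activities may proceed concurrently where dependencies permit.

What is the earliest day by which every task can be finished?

Nothing blocks literature review, so it runs from day 0 to day 8.
Internal review waits on literature review (finishes day 8, plus 1-day gap → day 9), so it starts at day 9 and finishes at 9 + 4 = day 13.
Data cleaning waits on literature review (finishes day 8), so it starts at day 8 and finishes at 8 + 2 = day 10.
For writing: data cleaning (finishes day 10); literature review (finishes day 8, plus 2-day gap → day 10). Taking the maximum gives a start of day 10, and it finishes at 10 + 3 = day 13.
Revision needs all of writing (finishes day 13, plus 2-day gap → day 15); literature review (finishes day 8); internal review (finishes day 13). That puts its earliest start at day 15; it finishes at 15 + 1 = day 16.
Formatting has to wait for revision (finishes day 16); writing (finishes day 13, plus 1-day gap → day 14). The latest of these is day 16, so formatting runs day 16 to 16 + 8 = day 24.
All tasks are finished once the last one completes. Finish times: Literature review at 8, Data cleaning at 10, Writing at 13, Internal review at 13, Revision at 16, Formatting at 24. The latest is day 24.

24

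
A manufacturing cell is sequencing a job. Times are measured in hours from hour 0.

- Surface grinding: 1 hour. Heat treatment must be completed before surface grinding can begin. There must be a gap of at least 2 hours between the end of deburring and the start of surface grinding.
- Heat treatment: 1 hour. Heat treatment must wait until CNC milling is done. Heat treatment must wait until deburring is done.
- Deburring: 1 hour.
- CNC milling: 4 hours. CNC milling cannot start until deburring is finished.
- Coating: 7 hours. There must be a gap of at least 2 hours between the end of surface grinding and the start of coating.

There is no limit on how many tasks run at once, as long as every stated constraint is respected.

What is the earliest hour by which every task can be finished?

Nothing blocks deburring, so it runs from hour 0 to hour 1.
After deburring (finishes hour 1), CNC milling can start at hour 1 and finishes at hour 5.
Heat treatment has to wait for CNC milling (finishes hour 5); deburring (finishes hour 1). The latest of these is hour 5, so heat treatment runs hour 5 to 5 + 1 = hour 6.
Surface grinding cannot start until heat treatment (finishes hour 6); deburring (finishes hour 1, plus 2-hour gap → hour 3). The controlling bound is hour 6, so surface grinding finishes at 6 + 1 = hour 7.
After surface grinding (finishes hour 7, plus 2-hour gap → hour 9), coating can start at hour 9 and finishes at hour 16.
All tasks are finished once the last one completes. Finish times: Deburring at 1, CNC milling at 5, Heat treatment at 6, Surface grinding at 7, Coating at 16. The latest is hour 16.

16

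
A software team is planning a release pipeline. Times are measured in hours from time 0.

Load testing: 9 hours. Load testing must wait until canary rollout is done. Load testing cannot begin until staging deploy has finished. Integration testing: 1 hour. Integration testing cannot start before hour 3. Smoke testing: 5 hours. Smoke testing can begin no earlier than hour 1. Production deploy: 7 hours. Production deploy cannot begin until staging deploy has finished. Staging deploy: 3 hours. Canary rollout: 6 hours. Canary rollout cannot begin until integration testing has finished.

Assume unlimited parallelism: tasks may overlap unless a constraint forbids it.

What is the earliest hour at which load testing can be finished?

19

Staging deploy can start immediately at hour 0; it finishes at hour 3.
After its own release at hour 3, integration testing can start at hour 3 and finishes at hour 4.
After integration testing (finishes hour 4), canary rollout can start at hour 4 and finishes at hour 10.
For load testing: canary rollout (finishes hour 10); staging deploy (finishes hour 3). Taking the maximum gives a start of hour 10, and it finishes at 10 + 9 = hour 19.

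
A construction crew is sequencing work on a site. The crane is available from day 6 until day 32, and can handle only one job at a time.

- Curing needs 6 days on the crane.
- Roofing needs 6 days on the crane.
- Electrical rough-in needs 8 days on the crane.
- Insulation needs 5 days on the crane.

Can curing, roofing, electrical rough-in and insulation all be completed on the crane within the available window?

Yes

The crane window is 32 − 6 = 26 days.
Running back to back, the jobs need 6 + 6 + 8 + 5 = 25 days on the crane.
Since 25 ≤ 26, they fit within the window.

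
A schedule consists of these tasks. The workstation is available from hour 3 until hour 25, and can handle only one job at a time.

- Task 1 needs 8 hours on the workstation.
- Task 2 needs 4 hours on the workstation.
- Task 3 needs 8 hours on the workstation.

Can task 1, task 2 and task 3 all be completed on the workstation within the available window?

The workstation window is 25 − 3 = 22 hours.
Running back to back, the jobs need 8 + 4 + 8 = 20 hours on the workstation.
Since 20 ≤ 22, they fit within the window.

Yes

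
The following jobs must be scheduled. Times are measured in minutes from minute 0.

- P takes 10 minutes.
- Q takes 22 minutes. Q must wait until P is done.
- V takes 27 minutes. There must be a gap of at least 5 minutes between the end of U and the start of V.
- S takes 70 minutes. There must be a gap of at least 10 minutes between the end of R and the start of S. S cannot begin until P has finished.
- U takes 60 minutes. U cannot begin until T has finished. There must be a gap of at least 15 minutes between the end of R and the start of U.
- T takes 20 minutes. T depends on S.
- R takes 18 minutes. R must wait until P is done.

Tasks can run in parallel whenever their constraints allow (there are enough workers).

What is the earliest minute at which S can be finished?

108

P can start immediately at minute 0; it finishes at minute 10.
R cannot begin until P (finishes minute 10). It runs from minute 10 to 10 + 18 = minute 28.
S cannot start until R (finishes minute 28, plus 10-minute gap → minute 38); P (finishes minute 10). The controlling bound is minute 38, so S finishes at 38 + 70 = minute 108.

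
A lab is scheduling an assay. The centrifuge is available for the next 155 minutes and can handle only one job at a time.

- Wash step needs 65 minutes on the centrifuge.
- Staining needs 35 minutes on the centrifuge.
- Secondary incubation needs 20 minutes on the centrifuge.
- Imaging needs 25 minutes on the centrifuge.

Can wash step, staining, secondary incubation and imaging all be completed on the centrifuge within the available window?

Running back to back, the jobs need 65 + 35 + 20 + 25 = 145 minutes on the centrifuge.
Since 145 ≤ 155, they fit within the window.

Yes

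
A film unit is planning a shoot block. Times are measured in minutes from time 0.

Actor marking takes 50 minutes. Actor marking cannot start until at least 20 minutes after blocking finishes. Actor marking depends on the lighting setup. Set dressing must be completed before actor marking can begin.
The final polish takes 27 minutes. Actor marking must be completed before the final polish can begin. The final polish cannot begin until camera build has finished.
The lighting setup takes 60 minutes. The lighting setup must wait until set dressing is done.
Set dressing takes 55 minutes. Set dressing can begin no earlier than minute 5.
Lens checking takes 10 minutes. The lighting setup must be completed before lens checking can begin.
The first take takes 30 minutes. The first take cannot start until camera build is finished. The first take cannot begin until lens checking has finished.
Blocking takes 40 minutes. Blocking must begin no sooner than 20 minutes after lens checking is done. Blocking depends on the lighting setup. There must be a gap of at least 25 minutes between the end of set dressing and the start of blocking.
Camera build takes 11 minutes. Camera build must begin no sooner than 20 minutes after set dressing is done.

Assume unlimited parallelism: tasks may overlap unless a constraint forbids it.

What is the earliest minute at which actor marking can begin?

Set dressing waits on its own release at minute 5, so it starts at minute 5 and finishes at 5 + 55 = minute 60.
The lighting setup cannot begin until set dressing (finishes minute 60). It runs from minute 60 to 60 + 60 = minute 120.
Lens checking cannot begin until the lighting setup (finishes minute 120). It runs from minute 120 to 120 + 10 = minute 130.
Blocking has to wait for lens checking (finishes minute 130, plus 20-minute gap → minute 150); the lighting setup (finishes minute 120); set dressing (finishes minute 60, plus 25-minute gap → minute 85). The latest of these is minute 150, so blocking runs minute 150 to 150 + 40 = minute 190.
Actor marking waits on blocking (finishes minute 190, plus 20-minute gap → minute 210); the lighting setup (finishes minute 120); set dressing (finishes minute 60). The latest of these is minute 210, which is the earliest actor marking can start.

210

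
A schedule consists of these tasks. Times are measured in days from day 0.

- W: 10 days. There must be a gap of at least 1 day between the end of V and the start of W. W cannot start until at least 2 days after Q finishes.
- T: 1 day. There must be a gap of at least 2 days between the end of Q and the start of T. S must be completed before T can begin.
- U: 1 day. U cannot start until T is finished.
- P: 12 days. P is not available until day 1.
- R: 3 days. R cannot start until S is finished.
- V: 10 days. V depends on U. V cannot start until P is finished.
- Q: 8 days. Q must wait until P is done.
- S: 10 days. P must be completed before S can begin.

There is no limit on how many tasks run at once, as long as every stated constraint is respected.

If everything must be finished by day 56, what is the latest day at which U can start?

34

W has no dependents, so it just needs to finish by day 56. Starting by 56 − 10 = day 46 achieves that.
V feeds into W (must start by day 46, minus 1-day gap → day 45); so V must finish by day 45 and therefore start by day 35.
U must finish before V (must start by day 35). With a 1-day duration, U must start by 35 − 1 = day 34.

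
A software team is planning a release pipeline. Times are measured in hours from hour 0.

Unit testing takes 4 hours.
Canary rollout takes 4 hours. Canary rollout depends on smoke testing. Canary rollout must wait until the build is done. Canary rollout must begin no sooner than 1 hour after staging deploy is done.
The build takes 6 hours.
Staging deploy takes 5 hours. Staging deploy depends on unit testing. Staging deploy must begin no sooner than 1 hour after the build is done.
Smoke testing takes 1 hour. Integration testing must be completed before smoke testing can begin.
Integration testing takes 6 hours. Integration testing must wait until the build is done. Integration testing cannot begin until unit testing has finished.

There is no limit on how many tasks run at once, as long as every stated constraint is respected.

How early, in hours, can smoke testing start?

Unit testing has no prerequisites, so it starts at hour 0 and finishes at hour 4.
The build can start immediately at hour 0; it finishes at hour 6.
Integration testing cannot start until the build (finishes hour 6); unit testing (finishes hour 4). The controlling bound is hour 6, so integration testing finishes at 6 + 6 = hour 12.
Smoke testing waits on integration testing (finishes hour 12), so the earliest it can start is hour 12.

12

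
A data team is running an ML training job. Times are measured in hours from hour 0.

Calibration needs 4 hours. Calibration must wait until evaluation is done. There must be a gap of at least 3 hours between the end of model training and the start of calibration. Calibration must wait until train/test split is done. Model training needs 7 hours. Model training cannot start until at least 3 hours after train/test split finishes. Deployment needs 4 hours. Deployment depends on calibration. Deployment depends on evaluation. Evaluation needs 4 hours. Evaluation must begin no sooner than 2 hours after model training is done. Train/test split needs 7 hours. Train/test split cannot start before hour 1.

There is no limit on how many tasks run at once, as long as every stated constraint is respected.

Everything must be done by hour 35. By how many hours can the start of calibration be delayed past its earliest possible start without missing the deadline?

3

Train/test split cannot begin until its own release at hour 1. It runs from hour 1 to 1 + 7 = hour 8.
Model training waits on train/test split (finishes hour 8, plus 3-hour gap → hour 11), so it starts at hour 11 and finishes at 11 + 7 = hour 18.
Evaluation cannot begin until model training (finishes hour 18, plus 2-hour gap → hour 20). It runs from hour 20 to 20 + 4 = hour 24.
Calibration needs all of evaluation (finishes hour 24); model training (finishes hour 18, plus 3-hour gap → hour 21); train/test split (finishes hour 8). That puts its earliest start at hour 24; it finishes at 24 + 4 = hour 28.

Working backward from the deadline:
To finish by hour 35, deployment (duration 4) must start no later than hour 31.
Calibration feeds into deployment (must start by hour 31); so calibration must finish by hour 31 and therefore start by hour 27.
So calibration can start as early as hour 24 and as late as hour 27, giving 27 − 24 = 3 hours of slack.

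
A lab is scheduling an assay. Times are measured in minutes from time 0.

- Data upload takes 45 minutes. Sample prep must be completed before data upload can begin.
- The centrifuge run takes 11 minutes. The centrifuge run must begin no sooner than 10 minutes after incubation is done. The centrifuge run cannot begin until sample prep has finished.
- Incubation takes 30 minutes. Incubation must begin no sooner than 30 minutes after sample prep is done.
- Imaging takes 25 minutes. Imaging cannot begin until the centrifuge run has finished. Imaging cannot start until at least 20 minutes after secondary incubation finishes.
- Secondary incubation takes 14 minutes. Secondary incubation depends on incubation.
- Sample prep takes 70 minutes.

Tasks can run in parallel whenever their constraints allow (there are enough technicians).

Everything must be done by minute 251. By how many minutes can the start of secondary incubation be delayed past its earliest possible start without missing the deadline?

62

Nothing blocks sample prep, so it runs from minute 0 to minute 70.
Incubation waits on sample prep (finishes minute 70, plus 30-minute gap → minute 100), so it starts at minute 100 and finishes at 100 + 30 = minute 130.
Secondary incubation waits on incubation (finishes minute 130), so it starts at minute 130 and finishes at 130 + 14 = minute 144.

Working backward from the deadline:
Imaging has no dependents, so it just needs to finish by minute 251. Starting by 251 − 25 = minute 226 achieves that.
Since imaging (must start by minute 226, minus 20-minute gap → minute 206) depends on it, secondary incubation must finish by minute 206. Backing off its 14-minute duration gives a latest start of minute 192.
So secondary incubation can start as early as minute 130 and as late as minute 192, giving 192 − 130 = 62 minutes of slack.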